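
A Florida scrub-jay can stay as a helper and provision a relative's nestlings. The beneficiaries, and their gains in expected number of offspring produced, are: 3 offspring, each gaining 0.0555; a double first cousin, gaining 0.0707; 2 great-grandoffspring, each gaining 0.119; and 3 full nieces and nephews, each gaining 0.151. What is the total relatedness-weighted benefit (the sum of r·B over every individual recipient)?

r to an offspring = 0.5 (one parent–offspring link: r = (1/2)^1 = 1/2).
r to a double first cousin = 1/4 (double first cousins share both grandparent pairs — four paths of length 4: r = 4·(1/2)^4 = 1/4).
r to a great-grandoffspring = 0.125 (three parent–offspring links: r = (1/2)^3 = 1/8).
r to a full niece or nephew = 1/4 (full aunt/uncle↔niece/nephew: two paths of length 3 through the shared grandparent pair: r = 2·(1/2)^3 = 1/4).
Summing one r·B term per recipient: 3·0.5·0.0555 + 1·0.25·0.0707 + 2·0.125·0.119 + 3·0.25·0.151 = 0.243925.

0.243925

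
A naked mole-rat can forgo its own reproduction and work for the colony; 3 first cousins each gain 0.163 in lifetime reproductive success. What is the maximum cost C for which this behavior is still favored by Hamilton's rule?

0.061125

r to a first cousin = 1/8 (first cousins share one grandparent pair — two paths of length 4: r = 2·(1/2)^4 = 1/8).
Hamilton's rule: n·r·B > C, so the trait is favored while C < n·r·B = 3·0.125·0.163 = 0.061125.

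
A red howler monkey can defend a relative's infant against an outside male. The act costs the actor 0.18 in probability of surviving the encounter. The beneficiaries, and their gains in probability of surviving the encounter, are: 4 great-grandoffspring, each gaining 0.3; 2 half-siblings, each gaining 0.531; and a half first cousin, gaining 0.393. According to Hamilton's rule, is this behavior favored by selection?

Hamilton's rule: the trait is favored when the sum of r·B over every recipient exceeds the actor's cost C.
r to a great-grandoffspring = 1/8 (three parent–offspring links: r = (1/2)^3 = 1/8).
r to a half-sibling = 1/4 (half-sibs share one parent — one path of length 2: r = (1/2)^2 = 1/4).
r to a half first cousin = 1/16 (half first cousins share one grandparent — one path of length 4: r = (1/2)^4 = 1/16).
Summing one r·B term per recipient: 4·0.125·0.3 + 2·0.25·0.531 + 1·0.0625·0.393 = 0.4400625.
0.4400625 > 0.18: the indirect benefit exceeds the cost.

Yes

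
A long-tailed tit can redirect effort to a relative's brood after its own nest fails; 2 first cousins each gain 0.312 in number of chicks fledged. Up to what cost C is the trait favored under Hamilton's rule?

0.078

r to a first cousin = 1/8 (first cousins share one grandparent pair — two paths of length 4: r = 2·(1/2)^4 = 1/8).
Hamilton's rule: n·r·B > C, so the trait is favored while C < n·r·B = 2·0.125·0.312 = 0.078.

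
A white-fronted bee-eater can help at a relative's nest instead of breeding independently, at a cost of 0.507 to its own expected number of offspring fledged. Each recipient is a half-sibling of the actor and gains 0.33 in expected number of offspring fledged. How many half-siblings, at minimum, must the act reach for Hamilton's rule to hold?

r to a half-sibling = 1/4 (half-sibs share one parent — one path of length 2: r = (1/2)^2 = 1/4).
Hamilton's rule: n·r·B > C  ⇒  n > C/(r·B) = 0.507/(0.25·0.33) = 6.145.
The smallest integer exceeding 6.145 is 7.

7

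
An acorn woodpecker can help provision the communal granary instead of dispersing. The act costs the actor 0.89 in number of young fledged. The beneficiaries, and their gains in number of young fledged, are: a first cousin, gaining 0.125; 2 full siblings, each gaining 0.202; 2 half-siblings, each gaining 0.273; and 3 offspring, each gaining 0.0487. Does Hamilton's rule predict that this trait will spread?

Hamilton's rule: the trait is favored when the sum of r·B over every recipient exceeds the actor's cost C.
r to a first cousin = 1/8 (first cousins share one grandparent pair — two paths of length 4: r = 2·(1/2)^4 = 1/8).
r to a full sibling = 1/2 (full sibs share both parents — two paths of length 2: r = 2·(1/2)^2 = 1/2).
r to a half-sibling = 0.25 (half-sibs share one parent — one path of length 2: r = (1/2)^2 = 1/4).
r to an offspring = 0.5 (one parent–offspring link: r = (1/2)^1 = 1/2).
Summing one r·B term per recipient: 1·0.125·0.125 + 2·0.5·0.202 + 2·0.25·0.273 + 3·0.5·0.0487 = 0.427175.
0.427175 < 0.89: the indirect benefit is less than the cost.

No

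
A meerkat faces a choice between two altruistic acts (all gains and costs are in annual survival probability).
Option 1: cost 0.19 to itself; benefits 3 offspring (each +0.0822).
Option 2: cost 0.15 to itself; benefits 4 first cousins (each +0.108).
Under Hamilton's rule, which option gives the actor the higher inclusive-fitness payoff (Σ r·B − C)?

Option 1

Option 1: r to an offspring = 0.5.
Option 1: Σ r·B − C = (3·0.5·0.0822) − 0.19 = -0.0667.
Option 2: r to a first cousin = 0.125.
Option 2: Σ r·B − C = (4·0.125·0.108) − 0.15 = -0.096.
Option 1 has the higher net inclusive-fitness payoff.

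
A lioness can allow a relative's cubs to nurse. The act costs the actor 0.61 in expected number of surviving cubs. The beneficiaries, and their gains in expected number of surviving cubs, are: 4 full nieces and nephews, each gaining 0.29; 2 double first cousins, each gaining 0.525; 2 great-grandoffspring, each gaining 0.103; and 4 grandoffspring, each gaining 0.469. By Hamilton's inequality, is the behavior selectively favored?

Hamilton's rule: the trait is favored when the sum of r·B over every recipient exceeds the actor's cost C.
r to a full niece or nephew = 1/4 (full aunt/uncle↔niece/nephew: two paths of length 3 through the shared grandparent pair: r = 2·(1/2)^3 = 1/4).
r to a double first cousin = 0.25 (double first cousins share both grandparent pairs — four paths of length 4: r = 4·(1/2)^4 = 1/4).
r to a great-grandoffspring = 1/8 (three parent–offspring links: r = (1/2)^3 = 1/8).
r to a grandoffspring = 0.25 (two parent–offspring links: r = (1/2)^2 = 1/4).
Summing one r·B term per recipient: 4·0.25·0.29 + 2·0.25·0.525 + 2·0.125·0.103 + 4·0.25·0.469 = 1.04725.
1.04725 > 0.61: the indirect benefit exceeds the cost.

Yes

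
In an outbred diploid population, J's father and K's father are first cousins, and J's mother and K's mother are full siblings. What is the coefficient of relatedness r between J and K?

0.15625

With two independent routes of shared ancestry, r is the sum of the two contributions.
J and K are related in two ways: second cousins through their fathers (r = 1/32) and first cousins through their mothers (r = 1/8).
r = 1/32 + 1/8 = 5/32 = 0.15625.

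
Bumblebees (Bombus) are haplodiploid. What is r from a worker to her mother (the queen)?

0.5

One meiotic link between diploid queen and diploid daughter: r = 1/2.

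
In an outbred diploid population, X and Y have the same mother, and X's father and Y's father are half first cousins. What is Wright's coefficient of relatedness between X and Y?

0.265625

Wright's path rule: contributions from independent ancestry routes add.
X and Y are related in two ways: half-sibs through their shared mother (r = 1/4) and half second cousins through their fathers (r = 1/64).
r = 1/4 + 1/64 = 17/64 = 0.265625.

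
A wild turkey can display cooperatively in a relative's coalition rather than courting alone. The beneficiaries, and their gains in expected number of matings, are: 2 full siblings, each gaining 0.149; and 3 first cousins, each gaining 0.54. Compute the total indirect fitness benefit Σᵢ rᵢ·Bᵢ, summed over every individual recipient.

r to a full sibling = 0.5 (full sibs share both parents — two paths of length 2: r = 2·(1/2)^2 = 1/2).
r to a first cousin = 0.125 (first cousins share one grandparent pair — two paths of length 4: r = 2·(1/2)^4 = 1/8).
Summing one r·B term per recipient: 2·0.5·0.149 + 3·0.125·0.54 = 0.3515.

0.3515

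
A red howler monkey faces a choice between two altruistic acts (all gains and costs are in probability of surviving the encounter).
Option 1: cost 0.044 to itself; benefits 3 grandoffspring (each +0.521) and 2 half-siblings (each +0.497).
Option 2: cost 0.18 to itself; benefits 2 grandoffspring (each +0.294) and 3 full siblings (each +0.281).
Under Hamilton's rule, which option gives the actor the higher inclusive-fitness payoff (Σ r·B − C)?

Option 1

Option 1: r to a grandoffspring = 0.25.
Option 1: r to a half-sibling = 0.25.
Option 1: Σ r·B − C = (3·0.25·0.521 + 2·0.25·0.497) − 0.044 = 0.59525.
Option 2: r to a grandoffspring = 0.25.
Option 2: r to a full sibling = 0.5.
Option 2: Σ r·B − C = (2·0.25·0.294 + 3·0.5·0.281) − 0.18 = 0.3885.
Option 1 has the higher net inclusive-fitness payoff.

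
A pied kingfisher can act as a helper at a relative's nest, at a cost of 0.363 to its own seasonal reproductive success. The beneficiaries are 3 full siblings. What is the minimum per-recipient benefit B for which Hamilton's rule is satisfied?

0.242

r to a full sibling = 1/2 (full sibs share both parents — two paths of length 2: r = 2·(1/2)^2 = 1/2).
Hamilton's rule with n recipients of equal r: n·r·B > C, so B > C/(n·r) = 0.363/(3·0.5) = 0.242.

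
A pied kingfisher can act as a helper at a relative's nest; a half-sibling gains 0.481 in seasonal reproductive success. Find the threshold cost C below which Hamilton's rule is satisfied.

0.12025

r to a half-sibling = 0.25 (half-sibs share one parent — one path of length 2: r = (1/2)^2 = 1/4).
Hamilton's rule: n·r·B > C, so the trait is favored while C < n·r·B = 1·0.25·0.481 = 0.12025.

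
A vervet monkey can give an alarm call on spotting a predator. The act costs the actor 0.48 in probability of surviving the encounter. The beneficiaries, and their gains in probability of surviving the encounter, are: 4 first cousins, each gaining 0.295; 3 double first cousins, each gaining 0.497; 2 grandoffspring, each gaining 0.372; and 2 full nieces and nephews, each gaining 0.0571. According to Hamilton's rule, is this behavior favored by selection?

Hamilton's rule: the trait is favored when the sum of r·B over every recipient exceeds the actor's cost C.
r to a first cousin = 0.125 (first cousins share one grandparent pair — two paths of length 4: r = 2·(1/2)^4 = 1/8).
r to a double first cousin = 1/4 (double first cousins share both grandparent pairs — four paths of length 4: r = 4·(1/2)^4 = 1/4).
r to a grandoffspring = 1/4 (two parent–offspring links: r = (1/2)^2 = 1/4).
r to a full niece or nephew = 1/4 (full aunt/uncle↔niece/nephew: two paths of length 3 through the shared grandparent pair: r = 2·(1/2)^3 = 1/4).
Summing one r·B term per recipient: 4·0.125·0.295 + 3·0.25·0.497 + 2·0.25·0.372 + 2·0.25·0.0571 = 0.7348.
0.7348 > 0.48: the indirect benefit exceeds the cost.

Yes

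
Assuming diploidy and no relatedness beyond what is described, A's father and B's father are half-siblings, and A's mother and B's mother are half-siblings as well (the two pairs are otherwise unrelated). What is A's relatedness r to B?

0.125

Relatedness sums over independent paths through distinct common ancestors.
A and B are related in two ways: half first cousins through their fathers (r = 1/16) and half first cousins through their mothers (r = 1/16).
r = 1/16 + 1/16 = 0.125.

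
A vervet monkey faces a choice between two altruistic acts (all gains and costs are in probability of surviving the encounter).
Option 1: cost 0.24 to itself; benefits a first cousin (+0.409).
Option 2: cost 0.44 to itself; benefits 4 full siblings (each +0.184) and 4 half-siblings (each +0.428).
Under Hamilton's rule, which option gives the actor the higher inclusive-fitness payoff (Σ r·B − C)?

Option 1: r to a first cousin = 0.125.
Option 1: Σ r·B − C = (1·0.125·0.409) − 0.24 = -0.188875.
Option 2: r to a full sibling = 0.5.
Option 2: r to a half-sibling = 0.25.
Option 2: Σ r·B − C = (4·0.5·0.184 + 4·0.25·0.428) − 0.44 = 0.356.
Option 2 has the higher net inclusive-fitness payoff.

Option 2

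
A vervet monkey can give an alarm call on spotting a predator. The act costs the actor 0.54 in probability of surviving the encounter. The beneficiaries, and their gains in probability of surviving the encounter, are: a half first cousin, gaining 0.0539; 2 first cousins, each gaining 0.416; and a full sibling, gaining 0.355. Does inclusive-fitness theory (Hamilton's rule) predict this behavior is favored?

No

Hamilton's rule: the trait is favored when the sum of r·B over every recipient exceeds the actor's cost C.
r to a half first cousin = 0.0625 (half first cousins share one grandparent — one path of length 4: r = (1/2)^4 = 1/16).
r to a first cousin = 1/8 (first cousins share one grandparent pair — two paths of length 4: r = 2·(1/2)^4 = 1/8).
r to a full sibling = 0.5 (full sibs share both parents — two paths of length 2: r = 2·(1/2)^2 = 1/2).
Summing one r·B term per recipient: 1·0.0625·0.0539 + 2·0.125·0.416 + 1·0.5·0.355 = 0.28486875.
0.28486875 < 0.54: the indirect benefit is less than the cost.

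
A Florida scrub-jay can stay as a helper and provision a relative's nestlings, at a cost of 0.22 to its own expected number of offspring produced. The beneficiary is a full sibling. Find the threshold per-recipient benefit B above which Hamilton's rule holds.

r to a full sibling = 1/2 (full sibs share both parents — two paths of length 2: r = 2·(1/2)^2 = 1/2).
Hamilton's rule with n recipients of equal r: n·r·B > C, so B > C/(n·r) = 0.22/(1·0.5) = 0.44.

0.44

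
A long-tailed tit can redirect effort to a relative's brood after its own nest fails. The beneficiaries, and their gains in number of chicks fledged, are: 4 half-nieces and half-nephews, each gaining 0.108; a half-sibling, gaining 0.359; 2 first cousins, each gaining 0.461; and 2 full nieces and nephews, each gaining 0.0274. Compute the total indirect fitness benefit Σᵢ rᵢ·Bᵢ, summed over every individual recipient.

0.2727

r to a half-niece or half-nephew = 1/8 (half-aunt/uncle↔niece/nephew: one path of length 3: r = (1/2)^3 = 1/8).
r to a half-sibling = 0.25 (half-sibs share one parent — one path of length 2: r = (1/2)^2 = 1/4).
r to a first cousin = 0.125 (first cousins share one grandparent pair — two paths of length 4: r = 2·(1/2)^4 = 1/8).
r to a full niece or nephew = 1/4 (full aunt/uncle↔niece/nephew: two paths of length 3 through the shared grandparent pair: r = 2·(1/2)^3 = 1/4).
Summing one r·B term per recipient: 4·0.125·0.108 + 1·0.25·0.359 + 2·0.125·0.461 + 2·0.25·0.0274 = 0.2727.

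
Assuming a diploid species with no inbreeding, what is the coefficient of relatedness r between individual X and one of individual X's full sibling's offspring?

Each parent–offspring link contributes a factor of 1/2, and independent paths through distinct common ancestors add.
Full aunt/uncle↔niece/nephew: two paths of length 3 through the shared grandparent pair: r = 2·(1/2)^3 = 1/4.

0.25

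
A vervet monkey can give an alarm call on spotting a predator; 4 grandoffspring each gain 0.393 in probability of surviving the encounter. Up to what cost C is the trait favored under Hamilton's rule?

0.393

r to a grandoffspring = 0.25 (two parent–offspring links: r = (1/2)^2 = 1/4).
Hamilton's rule: n·r·B > C, so the trait is favored while C < n·r·B = 4·0.25·0.393 = 0.393.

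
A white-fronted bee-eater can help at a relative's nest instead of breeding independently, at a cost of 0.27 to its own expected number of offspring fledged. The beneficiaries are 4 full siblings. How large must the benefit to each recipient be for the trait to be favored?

r to a full sibling = 0.5 (full sibs share both parents — two paths of length 2: r = 2·(1/2)^2 = 1/2).
Hamilton's rule with n recipients of equal r: n·r·B > C, so B > C/(n·r) = 0.27/(4·0.5) = 0.135.

0.135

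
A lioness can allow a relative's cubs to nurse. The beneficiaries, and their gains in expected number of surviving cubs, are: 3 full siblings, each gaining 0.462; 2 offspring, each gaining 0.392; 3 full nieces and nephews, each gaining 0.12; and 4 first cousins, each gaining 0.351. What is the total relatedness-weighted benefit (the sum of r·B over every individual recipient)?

r to a full sibling = 0.5 (full sibs share both parents — two paths of length 2: r = 2·(1/2)^2 = 1/2).
r to an offspring = 0.5 (one parent–offspring link: r = (1/2)^1 = 1/2).
r to a full niece or nephew = 1/4 (full aunt/uncle↔niece/nephew: two paths of length 3 through the shared grandparent pair: r = 2·(1/2)^3 = 1/4).
r to a first cousin = 1/8 (first cousins share one grandparent pair — two paths of length 4: r = 2·(1/2)^4 = 1/8).
Summing one r·B term per recipient: 3·0.5·0.462 + 2·0.5·0.392 + 3·0.25·0.12 + 4·0.125·0.351 = 1.3505.

1.3505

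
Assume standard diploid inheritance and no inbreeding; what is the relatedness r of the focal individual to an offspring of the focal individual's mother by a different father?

0.25

Each parent–offspring link contributes a factor of 1/2, and independent paths through distinct common ancestors add.
Half-sibs share one parent — one path of length 2: r = (1/2)^2 = 1/4.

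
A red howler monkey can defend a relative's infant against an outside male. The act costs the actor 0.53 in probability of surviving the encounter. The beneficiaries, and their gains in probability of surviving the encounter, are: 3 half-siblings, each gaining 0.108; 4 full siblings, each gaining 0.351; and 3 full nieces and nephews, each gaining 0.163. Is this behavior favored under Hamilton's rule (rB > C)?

Yes

Hamilton's rule: the trait is favored when the sum of r·B over every recipient exceeds the actor's cost C.
r to a half-sibling = 0.25 (half-sibs share one parent — one path of length 2: r = (1/2)^2 = 1/4).
r to a full sibling = 0.5 (full sibs share both parents — two paths of length 2: r = 2·(1/2)^2 = 1/2).
r to a full niece or nephew = 1/4 (full aunt/uncle↔niece/nephew: two paths of length 3 through the shared grandparent pair: r = 2·(1/2)^3 = 1/4).
Summing one r·B term per recipient: 3·0.25·0.108 + 4·0.5·0.351 + 3·0.25·0.163 = 0.90525.
0.90525 > 0.53: the indirect benefit exceeds the cost.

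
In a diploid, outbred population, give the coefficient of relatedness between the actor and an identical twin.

1

Monozygotic twins share every allele identical by descent: r = 1.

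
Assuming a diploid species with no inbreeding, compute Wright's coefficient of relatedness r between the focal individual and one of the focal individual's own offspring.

Each parent–offspring link contributes a factor of 1/2, and independent paths through distinct common ancestors add.
One parent–offspring link: r = (1/2)^1 = 1/2.

0.5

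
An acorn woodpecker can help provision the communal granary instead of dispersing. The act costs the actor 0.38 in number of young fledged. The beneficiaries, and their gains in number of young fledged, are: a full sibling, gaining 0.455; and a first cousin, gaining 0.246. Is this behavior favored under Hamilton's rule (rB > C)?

Hamilton's rule: the trait is favored when the sum of r·B over every recipient exceeds the actor's cost C.
r to a full sibling = 1/2 (full sibs share both parents — two paths of length 2: r = 2·(1/2)^2 = 1/2).
r to a first cousin = 1/8 (first cousins share one grandparent pair — two paths of length 4: r = 2·(1/2)^4 = 1/8).
Summing one r·B term per recipient: 1·0.5·0.455 + 1·0.125·0.246 = 0.25825.
0.25825 < 0.38: the indirect benefit is less than the cost.

No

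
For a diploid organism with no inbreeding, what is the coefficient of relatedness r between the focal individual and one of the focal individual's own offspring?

Each parent–offspring link contributes a factor of 1/2, and independent paths through distinct common ancestors add.
One parent–offspring link: r = (1/2)^1 = 1/2.

0.5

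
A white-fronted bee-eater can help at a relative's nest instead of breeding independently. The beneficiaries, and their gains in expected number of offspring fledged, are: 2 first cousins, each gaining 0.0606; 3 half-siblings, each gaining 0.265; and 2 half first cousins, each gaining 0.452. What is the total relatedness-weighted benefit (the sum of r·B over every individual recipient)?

0.2704

r to a first cousin = 1/8 (first cousins share one grandparent pair — two paths of length 4: r = 2·(1/2)^4 = 1/8).
r to a half-sibling = 0.25 (half-sibs share one parent — one path of length 2: r = (1/2)^2 = 1/4).
r to a half first cousin = 0.0625 (half first cousins share one grandparent — one path of length 4: r = (1/2)^4 = 1/16).
Summing one r·B term per recipient: 2·0.125·0.0606 + 3·0.25·0.265 + 2·0.0625·0.452 = 0.2704.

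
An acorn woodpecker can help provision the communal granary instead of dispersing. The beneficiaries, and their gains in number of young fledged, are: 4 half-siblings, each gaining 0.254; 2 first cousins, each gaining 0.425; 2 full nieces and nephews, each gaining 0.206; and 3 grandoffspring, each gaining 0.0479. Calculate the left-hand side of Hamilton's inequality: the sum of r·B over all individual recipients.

0.499175

r to a half-sibling = 0.25 (half-sibs share one parent — one path of length 2: r = (1/2)^2 = 1/4).
r to a first cousin = 0.125 (first cousins share one grandparent pair — two paths of length 4: r = 2·(1/2)^4 = 1/8).
r to a full niece or nephew = 1/4 (full aunt/uncle↔niece/nephew: two paths of length 3 through the shared grandparent pair: r = 2·(1/2)^3 = 1/4).
r to a grandoffspring = 0.25 (two parent–offspring links: r = (1/2)^2 = 1/4).
Summing one r·B term per recipient: 4·0.25·0.254 + 2·0.125·0.425 + 2·0.25·0.206 + 3·0.25·0.0479 = 0.499175.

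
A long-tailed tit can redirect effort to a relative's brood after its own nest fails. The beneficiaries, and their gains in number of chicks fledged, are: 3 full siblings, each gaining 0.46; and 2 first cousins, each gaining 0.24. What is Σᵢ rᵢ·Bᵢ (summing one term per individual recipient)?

0.75

r to a full sibling = 0.5 (full sibs share both parents — two paths of length 2: r = 2·(1/2)^2 = 1/2).
r to a first cousin = 1/8 (first cousins share one grandparent pair — two paths of length 4: r = 2·(1/2)^4 = 1/8).
Summing one r·B term per recipient: 3·0.5·0.46 + 2·0.125·0.24 = 0.75.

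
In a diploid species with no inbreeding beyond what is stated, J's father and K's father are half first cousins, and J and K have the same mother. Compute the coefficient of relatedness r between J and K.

Independent pedigree routes through distinct common ancestors add.
J and K are related in two ways: half second cousins through their fathers (r = 1/64) and half-sibs through their shared mother (r = 1/4).
r = 1/64 + 1/4 = 17/64 = 0.265625.

0.265625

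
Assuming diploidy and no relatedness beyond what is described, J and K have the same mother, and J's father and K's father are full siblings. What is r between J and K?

With two independent routes of shared ancestry, r is the sum of the two contributions.
J and K are related in two ways: half-sibs through their shared mother (r = 1/4) and first cousins through their fathers (r = 1/8).
r = 1/4 + 1/8 = 0.375.

0.375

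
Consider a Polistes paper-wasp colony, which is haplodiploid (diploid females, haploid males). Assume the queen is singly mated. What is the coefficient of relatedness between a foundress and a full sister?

Haplodiploid full sisters inherit their father's entire haploid genome identically (contributing 1/2) and on average half of their mother's contribution (1/2 · 1/2 = 1/4); r = 1/2 + 1/4 = 3/4.

0.75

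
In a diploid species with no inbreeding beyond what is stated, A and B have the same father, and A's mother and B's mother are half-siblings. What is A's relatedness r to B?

0.3125

With two independent routes of shared ancestry, r is the sum of the two contributions.
A and B are related in two ways: half-sibs through their shared father (r = 1/4) and half first cousins through their mothers (r = 1/16).
r = 1/4 + 1/16 = 5/16 = 0.3125.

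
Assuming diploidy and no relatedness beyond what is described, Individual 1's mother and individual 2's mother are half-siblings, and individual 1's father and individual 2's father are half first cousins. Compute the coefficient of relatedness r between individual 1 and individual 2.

0.078125

Independent pedigree routes through distinct common ancestors add.
Individual 1 and individual 2 are related in two ways: half first cousins through their mothers (r = 1/16) and half second cousins through their fathers (r = 1/64).
r = 1/16 + 1/64 = 0.078125.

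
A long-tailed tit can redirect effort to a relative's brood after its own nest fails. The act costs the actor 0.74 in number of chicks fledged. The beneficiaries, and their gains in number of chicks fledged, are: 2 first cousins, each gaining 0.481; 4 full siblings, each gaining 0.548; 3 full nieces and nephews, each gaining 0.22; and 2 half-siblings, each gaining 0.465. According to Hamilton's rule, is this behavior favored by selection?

Hamilton's rule: the trait is favored when the sum of r·B over every recipient exceeds the actor's cost C.
r to a first cousin = 1/8 (first cousins share one grandparent pair — two paths of length 4: r = 2·(1/2)^4 = 1/8).
r to a full sibling = 1/2 (full sibs share both parents — two paths of length 2: r = 2·(1/2)^2 = 1/2).
r to a full niece or nephew = 1/4 (full aunt/uncle↔niece/nephew: two paths of length 3 through the shared grandparent pair: r = 2·(1/2)^3 = 1/4).
r to a half-sibling = 0.25 (half-sibs share one parent — one path of length 2: r = (1/2)^2 = 1/4).
Summing one r·B term per recipient: 2·0.125·0.481 + 4·0.5·0.548 + 3·0.25·0.22 + 2·0.25·0.465 = 1.61375.
1.61375 > 0.74: the indirect benefit exceeds the cost.

Yes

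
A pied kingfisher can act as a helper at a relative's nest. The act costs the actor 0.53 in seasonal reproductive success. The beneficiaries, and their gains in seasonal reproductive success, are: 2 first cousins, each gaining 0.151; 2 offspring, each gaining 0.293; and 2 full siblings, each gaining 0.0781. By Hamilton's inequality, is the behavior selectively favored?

Hamilton's rule: the trait is favored when the sum of r·B over every recipient exceeds the actor's cost C.
r to a first cousin = 0.125 (first cousins share one grandparent pair — two paths of length 4: r = 2·(1/2)^4 = 1/8).
r to an offspring = 0.5 (one parent–offspring link: r = (1/2)^1 = 1/2).
r to a full sibling = 1/2 (full sibs share both parents — two paths of length 2: r = 2·(1/2)^2 = 1/2).
Summing one r·B term per recipient: 2·0.125·0.151 + 2·0.5·0.293 + 2·0.5·0.0781 = 0.40885.
0.40885 < 0.53: the indirect benefit is less than the cost.

No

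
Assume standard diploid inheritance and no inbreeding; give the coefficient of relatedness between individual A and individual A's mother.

0.5

Each parent–offspring link contributes a factor of 1/2, and independent paths through distinct common ancestors add.
One parent–offspring link: r = (1/2)^1 = 1/2.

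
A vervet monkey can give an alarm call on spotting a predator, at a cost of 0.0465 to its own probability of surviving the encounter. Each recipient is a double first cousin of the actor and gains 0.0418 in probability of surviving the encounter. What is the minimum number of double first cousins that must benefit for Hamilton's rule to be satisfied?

5

r to a double first cousin = 0.25 (double first cousins share both grandparent pairs — four paths of length 4: r = 4·(1/2)^4 = 1/4).
Hamilton's rule: n·r·B > C  ⇒  n > C/(r·B) = 0.0465/(0.25·0.0418) = 4.45.
The smallest integer exceeding 4.45 is 5.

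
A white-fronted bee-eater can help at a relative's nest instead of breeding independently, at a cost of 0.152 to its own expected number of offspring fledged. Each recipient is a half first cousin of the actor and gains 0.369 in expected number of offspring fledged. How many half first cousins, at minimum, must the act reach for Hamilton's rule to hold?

7

r to a half first cousin = 1/16 (half first cousins share one grandparent — one path of length 4: r = (1/2)^4 = 1/16).
Hamilton's rule: n·r·B > C  ⇒  n > C/(r·B) = 0.152/(0.0625·0.369) = 6.591.
The smallest integer exceeding 6.591 is 7.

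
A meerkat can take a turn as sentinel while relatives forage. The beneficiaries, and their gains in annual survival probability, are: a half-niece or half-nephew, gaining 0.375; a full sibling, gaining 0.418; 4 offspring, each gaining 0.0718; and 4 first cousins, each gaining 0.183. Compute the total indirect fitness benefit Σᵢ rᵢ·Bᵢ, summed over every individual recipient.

0.490975

r to a half-niece or half-nephew = 0.125 (half-aunt/uncle↔niece/nephew: one path of length 3: r = (1/2)^3 = 1/8).
r to a full sibling = 1/2 (full sibs share both parents — two paths of length 2: r = 2·(1/2)^2 = 1/2).
r to an offspring = 0.5 (one parent–offspring link: r = (1/2)^1 = 1/2).
r to a first cousin = 0.125 (first cousins share one grandparent pair — two paths of length 4: r = 2·(1/2)^4 = 1/8).
Summing one r·B term per recipient: 1·0.125·0.375 + 1·0.5·0.418 + 4·0.5·0.0718 + 4·0.125·0.183 = 0.490975.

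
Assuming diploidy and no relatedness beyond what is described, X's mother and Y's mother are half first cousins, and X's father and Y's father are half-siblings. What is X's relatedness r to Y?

Wright's path rule: contributions from independent ancestry routes add.
X and Y are related in two ways: half second cousins through their mothers (r = 1/64) and half first cousins through their fathers (r = 1/16).
r = 1/64 + 1/16 = 0.078125.

0.078125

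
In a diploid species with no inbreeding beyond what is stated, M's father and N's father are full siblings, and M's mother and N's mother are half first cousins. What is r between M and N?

0.140625

Wright's path rule: contributions from independent ancestry routes add.
M and N are related in two ways: first cousins through their fathers (r = 1/8) and half second cousins through their mothers (r = 1/64).
r = 1/8 + 1/64 = 9/64 = 0.140625.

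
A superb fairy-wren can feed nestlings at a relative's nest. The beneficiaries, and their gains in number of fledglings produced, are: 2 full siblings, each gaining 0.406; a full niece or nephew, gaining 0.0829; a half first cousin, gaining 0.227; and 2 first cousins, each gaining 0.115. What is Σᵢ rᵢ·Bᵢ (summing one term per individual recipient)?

0.4696625

r to a full sibling = 0.5 (full sibs share both parents — two paths of length 2: r = 2·(1/2)^2 = 1/2).
r to a full niece or nephew = 0.25 (full aunt/uncle↔niece/nephew: two paths of length 3 through the shared grandparent pair: r = 2·(1/2)^3 = 1/4).
r to a half first cousin = 1/16 (half first cousins share one grandparent — one path of length 4: r = (1/2)^4 = 1/16).
r to a first cousin = 0.125 (first cousins share one grandparent pair — two paths of length 4: r = 2·(1/2)^4 = 1/8).
Summing one r·B term per recipient: 2·0.5·0.406 + 1·0.25·0.0829 + 1·0.0625·0.227 + 2·0.125·0.115 = 0.4696625.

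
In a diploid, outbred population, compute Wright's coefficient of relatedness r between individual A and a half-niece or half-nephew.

0.125

Half-aunt/uncle↔niece/nephew: one path of length 3: r = (1/2)^3 = 1/8.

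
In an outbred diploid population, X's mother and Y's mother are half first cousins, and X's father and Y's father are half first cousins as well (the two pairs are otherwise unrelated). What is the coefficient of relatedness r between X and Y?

0.03125

Relatedness sums over independent paths through distinct common ancestors.
X and Y are related in two ways: half second cousins through their mothers (r = 1/64) and half second cousins through their fathers (r = 1/64).
r = 1/64 + 1/64 = 0.03125.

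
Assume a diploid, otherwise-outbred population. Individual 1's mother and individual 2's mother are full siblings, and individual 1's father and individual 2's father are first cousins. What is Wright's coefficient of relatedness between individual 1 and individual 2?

Independent pedigree routes through distinct common ancestors add.
Individual 1 and individual 2 are related in two ways: first cousins through their mothers (r = 1/8) and second cousins through their fathers (r = 1/32).
r = 1/8 + 1/32 = 5/32 = 0.15625.

0.15625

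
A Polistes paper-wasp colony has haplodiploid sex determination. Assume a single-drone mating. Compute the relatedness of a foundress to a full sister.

Haplodiploid full sisters inherit their father's entire haploid genome identically (contributing 1/2) and on average half of their mother's contribution (1/2 · 1/2 = 1/4); r = 1/2 + 1/4 = 3/4.

0.75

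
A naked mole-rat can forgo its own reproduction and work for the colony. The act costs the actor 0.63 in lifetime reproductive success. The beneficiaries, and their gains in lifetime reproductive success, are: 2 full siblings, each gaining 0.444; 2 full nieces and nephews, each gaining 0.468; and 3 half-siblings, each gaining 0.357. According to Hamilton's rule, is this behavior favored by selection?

Hamilton's rule: the trait is favored when the sum of r·B over every recipient exceeds the actor's cost C.
r to a full sibling = 0.5 (full sibs share both parents — two paths of length 2: r = 2·(1/2)^2 = 1/2).
r to a full niece or nephew = 0.25 (full aunt/uncle↔niece/nephew: two paths of length 3 through the shared grandparent pair: r = 2·(1/2)^3 = 1/4).
r to a half-sibling = 1/4 (half-sibs share one parent — one path of length 2: r = (1/2)^2 = 1/4).
Summing one r·B term per recipient: 2·0.5·0.444 + 2·0.25·0.468 + 3·0.25·0.357 = 0.94575.
0.94575 > 0.63: the indirect benefit exceeds the cost.

Yes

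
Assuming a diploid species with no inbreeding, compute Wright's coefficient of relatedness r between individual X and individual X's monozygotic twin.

1

Each parent–offspring link contributes a factor of 1/2, and independent paths through distinct common ancestors add.
Monozygotic twins share every allele identical by descent: r = 1.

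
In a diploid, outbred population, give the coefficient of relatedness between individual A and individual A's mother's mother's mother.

0.125

Each parent–offspring link contributes a factor of 1/2, and independent paths through distinct common ancestors add.
Three parent–offspring links: r = (1/2)^3 = 1/8.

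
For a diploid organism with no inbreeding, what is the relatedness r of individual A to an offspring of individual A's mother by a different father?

Each parent–offspring link contributes a factor of 1/2, and independent paths through distinct common ancestors add.
Half-sibs share one parent — one path of length 2: r = (1/2)^2 = 1/4.

0.25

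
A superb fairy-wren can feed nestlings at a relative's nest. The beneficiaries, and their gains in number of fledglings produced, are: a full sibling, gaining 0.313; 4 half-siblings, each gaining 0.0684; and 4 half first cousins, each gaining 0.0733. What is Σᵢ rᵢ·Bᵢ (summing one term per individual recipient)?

0.243225

r to a full sibling = 0.5 (full sibs share both parents — two paths of length 2: r = 2·(1/2)^2 = 1/2).
r to a half-sibling = 1/4 (half-sibs share one parent — one path of length 2: r = (1/2)^2 = 1/4).
r to a half first cousin = 0.0625 (half first cousins share one grandparent — one path of length 4: r = (1/2)^4 = 1/16).
Summing one r·B term per recipient: 1·0.5·0.313 + 4·0.25·0.0684 + 4·0.0625·0.0733 = 0.243225.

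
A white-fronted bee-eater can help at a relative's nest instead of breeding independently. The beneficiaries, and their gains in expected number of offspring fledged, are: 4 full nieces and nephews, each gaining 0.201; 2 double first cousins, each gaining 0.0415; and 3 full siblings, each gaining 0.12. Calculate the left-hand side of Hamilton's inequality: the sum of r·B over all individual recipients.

0.40175

r to a full niece or nephew = 1/4 (full aunt/uncle↔niece/nephew: two paths of length 3 through the shared grandparent pair: r = 2·(1/2)^3 = 1/4).
r to a double first cousin = 0.25 (double first cousins share both grandparent pairs — four paths of length 4: r = 4·(1/2)^4 = 1/4).
r to a full sibling = 0.5 (full sibs share both parents — two paths of length 2: r = 2·(1/2)^2 = 1/2).
Summing one r·B term per recipient: 4·0.25·0.201 + 2·0.25·0.0415 + 3·0.5·0.12 = 0.40175.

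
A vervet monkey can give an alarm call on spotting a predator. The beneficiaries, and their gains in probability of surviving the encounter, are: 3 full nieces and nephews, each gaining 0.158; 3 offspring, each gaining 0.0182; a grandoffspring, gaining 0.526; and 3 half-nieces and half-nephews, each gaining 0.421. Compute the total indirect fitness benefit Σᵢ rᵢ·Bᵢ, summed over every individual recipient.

r to a full niece or nephew = 1/4 (full aunt/uncle↔niece/nephew: two paths of length 3 through the shared grandparent pair: r = 2·(1/2)^3 = 1/4).
r to an offspring = 0.5 (one parent–offspring link: r = (1/2)^1 = 1/2).
r to a grandoffspring = 1/4 (two parent–offspring links: r = (1/2)^2 = 1/4).
r to a half-niece or half-nephew = 0.125 (half-aunt/uncle↔niece/nephew: one path of length 3: r = (1/2)^3 = 1/8).
Summing one r·B term per recipient: 3·0.25·0.158 + 3·0.5·0.0182 + 1·0.25·0.526 + 3·0.125·0.421 = 0.435175.

0.435175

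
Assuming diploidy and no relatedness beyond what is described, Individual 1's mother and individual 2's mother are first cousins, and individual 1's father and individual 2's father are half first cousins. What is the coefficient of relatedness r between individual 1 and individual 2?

Independent pedigree routes through distinct common ancestors add.
Individual 1 and individual 2 are related in two ways: second cousins through their mothers (r = 1/32) and half second cousins through their fathers (r = 1/64).
r = 1/32 + 1/64 = 3/64 = 0.046875.

0.046875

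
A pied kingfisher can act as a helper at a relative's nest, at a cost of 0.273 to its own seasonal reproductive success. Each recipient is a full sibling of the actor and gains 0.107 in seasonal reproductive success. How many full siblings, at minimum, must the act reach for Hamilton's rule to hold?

r to a full sibling = 0.5 (full sibs share both parents — two paths of length 2: r = 2·(1/2)^2 = 1/2).
Hamilton's rule: n·r·B > C  ⇒  n > C/(r·B) = 0.273/(0.5·0.107) = 5.103.
The smallest integer exceeding 5.103 is 6.

6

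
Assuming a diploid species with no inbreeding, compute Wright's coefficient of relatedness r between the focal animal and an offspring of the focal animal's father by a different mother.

0.25

Each parent–offspring link contributes a factor of 1/2, and independent paths through distinct common ancestors add.
Half-sibs share one parent — one path of length 2: r = (1/2)^2 = 1/4.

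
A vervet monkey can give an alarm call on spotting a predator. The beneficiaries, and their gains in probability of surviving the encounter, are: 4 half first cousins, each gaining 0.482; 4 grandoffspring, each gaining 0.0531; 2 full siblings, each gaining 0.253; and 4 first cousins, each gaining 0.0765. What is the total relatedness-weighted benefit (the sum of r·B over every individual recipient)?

r to a half first cousin = 0.0625 (half first cousins share one grandparent — one path of length 4: r = (1/2)^4 = 1/16).
r to a grandoffspring = 1/4 (two parent–offspring links: r = (1/2)^2 = 1/4).
r to a full sibling = 1/2 (full sibs share both parents — two paths of length 2: r = 2·(1/2)^2 = 1/2).
r to a first cousin = 0.125 (first cousins share one grandparent pair — two paths of length 4: r = 2·(1/2)^4 = 1/8).
Summing one r·B term per recipient: 4·0.0625·0.482 + 4·0.25·0.0531 + 2·0.5·0.253 + 4·0.125·0.0765 = 0.46485.

0.46485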